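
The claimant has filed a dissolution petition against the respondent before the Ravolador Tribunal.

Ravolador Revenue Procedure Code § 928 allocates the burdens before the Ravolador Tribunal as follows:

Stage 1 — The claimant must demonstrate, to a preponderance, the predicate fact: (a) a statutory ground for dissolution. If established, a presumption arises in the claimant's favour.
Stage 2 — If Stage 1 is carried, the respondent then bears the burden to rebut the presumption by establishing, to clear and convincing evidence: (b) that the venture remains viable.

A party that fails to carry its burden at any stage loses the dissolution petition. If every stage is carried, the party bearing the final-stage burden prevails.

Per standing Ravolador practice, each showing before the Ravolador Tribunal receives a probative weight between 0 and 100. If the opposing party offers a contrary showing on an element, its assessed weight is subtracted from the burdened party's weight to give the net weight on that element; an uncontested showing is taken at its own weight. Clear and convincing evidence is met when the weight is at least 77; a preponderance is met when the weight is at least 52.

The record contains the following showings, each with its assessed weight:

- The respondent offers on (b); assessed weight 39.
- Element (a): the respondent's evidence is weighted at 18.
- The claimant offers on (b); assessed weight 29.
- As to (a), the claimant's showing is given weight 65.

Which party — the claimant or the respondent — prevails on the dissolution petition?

respondent

Stage 1 (claimant, a preponderance, weight is at least 52): (a) net 65−18=47 < 52 — fails.
  The claimant does not carry Stage 1.
The analysis ends at Stage 1; the respondent prevails.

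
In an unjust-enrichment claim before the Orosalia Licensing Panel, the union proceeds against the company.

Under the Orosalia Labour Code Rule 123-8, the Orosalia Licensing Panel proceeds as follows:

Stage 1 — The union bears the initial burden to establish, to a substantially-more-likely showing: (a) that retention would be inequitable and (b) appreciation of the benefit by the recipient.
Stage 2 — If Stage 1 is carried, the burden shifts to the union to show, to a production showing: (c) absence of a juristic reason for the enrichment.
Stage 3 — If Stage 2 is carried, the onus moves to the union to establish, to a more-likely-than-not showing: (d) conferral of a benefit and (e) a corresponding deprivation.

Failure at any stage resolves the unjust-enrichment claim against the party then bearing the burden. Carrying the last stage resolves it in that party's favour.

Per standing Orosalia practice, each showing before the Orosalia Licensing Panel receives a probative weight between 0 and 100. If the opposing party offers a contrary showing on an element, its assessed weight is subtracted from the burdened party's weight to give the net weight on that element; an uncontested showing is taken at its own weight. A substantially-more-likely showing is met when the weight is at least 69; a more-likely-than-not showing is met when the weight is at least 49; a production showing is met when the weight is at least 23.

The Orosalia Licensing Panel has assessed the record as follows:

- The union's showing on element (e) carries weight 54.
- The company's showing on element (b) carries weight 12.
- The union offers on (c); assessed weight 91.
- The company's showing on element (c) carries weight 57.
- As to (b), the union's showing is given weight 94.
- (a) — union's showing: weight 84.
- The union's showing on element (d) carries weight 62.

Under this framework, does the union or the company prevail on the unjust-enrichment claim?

Stage 1 (union, a substantially-more-likely showing, weight is at least 69): (a) 84 ≥ 69 — meets; (b) net 94−12=82 ≥ 69 — meets.
  All elements met. The union retains the burden for Stage 2.
Stage 2 (union, a production showing, weight is at least 23): (c) net 91−57=34 ≥ 23 — meets.
  Stage 2 carried; the burden remains with the union.
Stage 3 (union, a more-likely-than-not showing, weight is at least 49): (d) 62 ≥ 49 — meets; (e) 54 ≥ 49 — meets.
  Stage 3 carried; the final stage is satisfied.
Every stage carried; the union prevails.

union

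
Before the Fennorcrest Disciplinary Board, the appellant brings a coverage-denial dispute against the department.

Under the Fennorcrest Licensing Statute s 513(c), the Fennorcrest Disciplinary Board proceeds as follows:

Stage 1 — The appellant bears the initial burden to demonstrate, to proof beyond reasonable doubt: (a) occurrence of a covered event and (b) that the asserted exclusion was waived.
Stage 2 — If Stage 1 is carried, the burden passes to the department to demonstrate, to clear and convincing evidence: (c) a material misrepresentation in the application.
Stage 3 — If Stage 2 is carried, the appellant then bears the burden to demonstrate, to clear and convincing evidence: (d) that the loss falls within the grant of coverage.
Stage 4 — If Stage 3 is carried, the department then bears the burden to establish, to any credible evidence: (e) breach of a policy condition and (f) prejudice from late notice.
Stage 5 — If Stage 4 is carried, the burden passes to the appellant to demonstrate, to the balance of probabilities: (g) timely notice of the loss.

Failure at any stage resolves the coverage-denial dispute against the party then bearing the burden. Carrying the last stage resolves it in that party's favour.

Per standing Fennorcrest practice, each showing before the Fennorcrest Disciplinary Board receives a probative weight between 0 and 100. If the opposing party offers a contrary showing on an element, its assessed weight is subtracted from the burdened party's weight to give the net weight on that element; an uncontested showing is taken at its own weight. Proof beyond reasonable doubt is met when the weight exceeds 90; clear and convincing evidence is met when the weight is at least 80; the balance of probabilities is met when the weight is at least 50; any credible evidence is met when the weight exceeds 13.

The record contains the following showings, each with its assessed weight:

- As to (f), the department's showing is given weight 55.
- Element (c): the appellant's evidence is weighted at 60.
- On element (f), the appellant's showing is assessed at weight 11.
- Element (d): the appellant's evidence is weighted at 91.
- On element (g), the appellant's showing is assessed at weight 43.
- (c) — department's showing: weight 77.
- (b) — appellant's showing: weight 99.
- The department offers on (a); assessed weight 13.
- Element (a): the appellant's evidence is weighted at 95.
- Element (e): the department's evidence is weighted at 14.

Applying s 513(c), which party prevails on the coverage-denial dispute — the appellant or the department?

department

At Stage 1 the appellant must meet proof beyond reasonable doubt (weight exceeds 90): on (a) the weight is 95 less the opposing 13 gives net 82, which does not exceed 90, so (a) does not meet the standard; on (b) the weight is 99, which does exceed 90, so (b) meets the standard.
  Stage 1 not carried; the appellant fails its burden.
The analysis ends at Stage 1; the department prevails.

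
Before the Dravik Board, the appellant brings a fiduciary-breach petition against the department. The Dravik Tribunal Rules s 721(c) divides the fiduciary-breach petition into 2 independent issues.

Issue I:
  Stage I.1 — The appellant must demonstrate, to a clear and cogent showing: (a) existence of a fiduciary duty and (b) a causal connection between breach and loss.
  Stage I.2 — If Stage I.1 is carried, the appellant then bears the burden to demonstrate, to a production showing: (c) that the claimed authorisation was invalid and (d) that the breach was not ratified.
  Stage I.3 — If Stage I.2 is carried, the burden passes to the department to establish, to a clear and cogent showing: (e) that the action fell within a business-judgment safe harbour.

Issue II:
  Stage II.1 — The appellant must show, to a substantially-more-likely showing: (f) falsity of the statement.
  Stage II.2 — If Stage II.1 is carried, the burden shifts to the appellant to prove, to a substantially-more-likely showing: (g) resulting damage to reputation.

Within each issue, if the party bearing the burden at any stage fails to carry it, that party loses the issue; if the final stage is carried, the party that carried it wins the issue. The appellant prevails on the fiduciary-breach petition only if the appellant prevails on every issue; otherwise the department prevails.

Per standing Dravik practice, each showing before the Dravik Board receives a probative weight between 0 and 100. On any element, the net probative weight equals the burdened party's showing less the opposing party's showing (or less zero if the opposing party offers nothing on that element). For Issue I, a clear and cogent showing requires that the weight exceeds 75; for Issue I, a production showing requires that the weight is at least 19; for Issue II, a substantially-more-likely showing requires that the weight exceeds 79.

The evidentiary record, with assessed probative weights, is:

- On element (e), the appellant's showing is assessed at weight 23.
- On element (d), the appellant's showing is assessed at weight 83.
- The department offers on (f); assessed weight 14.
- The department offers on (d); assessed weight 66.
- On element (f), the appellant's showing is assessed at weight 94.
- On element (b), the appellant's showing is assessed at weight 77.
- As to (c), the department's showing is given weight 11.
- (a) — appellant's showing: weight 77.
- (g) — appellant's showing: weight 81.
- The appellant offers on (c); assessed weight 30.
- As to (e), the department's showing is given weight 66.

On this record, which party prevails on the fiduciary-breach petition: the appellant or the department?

department

— Issue I —
Stage I.1 — burden on appellant; standard: a clear and cogent showing (weight exceeds 75).
    (a): 77 > 75 [met]
    (b): 77 > 75 [met]
  Stage I.1 carried; the burden remains with the appellant.
Stage I.2 — burden on appellant; standard: a production showing (weight is at least 19).
    (c): 30 − 11 = 19 ≥ 19 [met]
    (d): 83 − 66 = 17 < 19 [not met]
  Not every element is met, so the appellant fails to carry Stage I.2.
The analysis ends at Stage I.2; the department prevails on this issue.
— Issue II —
Stage II.1 — burden on appellant; standard: a substantially-more-likely showing (weight exceeds 79).
    (f): 94 − 14 = 80 > 79 [met]
  Stage II.1 is satisfied; the appellant continues to bear the burden.
Stage II.2 — burden on appellant; standard: a substantially-more-likely showing (weight exceeds 79).
    (g): 81 > 79 [met]
  All elements met at the final stage.
With every stage satisfied, the appellant prevails on this issue.
Per-issue: Issue I → department; Issue II → appellant. The appellant must prevail on every issue; overall, the department prevails.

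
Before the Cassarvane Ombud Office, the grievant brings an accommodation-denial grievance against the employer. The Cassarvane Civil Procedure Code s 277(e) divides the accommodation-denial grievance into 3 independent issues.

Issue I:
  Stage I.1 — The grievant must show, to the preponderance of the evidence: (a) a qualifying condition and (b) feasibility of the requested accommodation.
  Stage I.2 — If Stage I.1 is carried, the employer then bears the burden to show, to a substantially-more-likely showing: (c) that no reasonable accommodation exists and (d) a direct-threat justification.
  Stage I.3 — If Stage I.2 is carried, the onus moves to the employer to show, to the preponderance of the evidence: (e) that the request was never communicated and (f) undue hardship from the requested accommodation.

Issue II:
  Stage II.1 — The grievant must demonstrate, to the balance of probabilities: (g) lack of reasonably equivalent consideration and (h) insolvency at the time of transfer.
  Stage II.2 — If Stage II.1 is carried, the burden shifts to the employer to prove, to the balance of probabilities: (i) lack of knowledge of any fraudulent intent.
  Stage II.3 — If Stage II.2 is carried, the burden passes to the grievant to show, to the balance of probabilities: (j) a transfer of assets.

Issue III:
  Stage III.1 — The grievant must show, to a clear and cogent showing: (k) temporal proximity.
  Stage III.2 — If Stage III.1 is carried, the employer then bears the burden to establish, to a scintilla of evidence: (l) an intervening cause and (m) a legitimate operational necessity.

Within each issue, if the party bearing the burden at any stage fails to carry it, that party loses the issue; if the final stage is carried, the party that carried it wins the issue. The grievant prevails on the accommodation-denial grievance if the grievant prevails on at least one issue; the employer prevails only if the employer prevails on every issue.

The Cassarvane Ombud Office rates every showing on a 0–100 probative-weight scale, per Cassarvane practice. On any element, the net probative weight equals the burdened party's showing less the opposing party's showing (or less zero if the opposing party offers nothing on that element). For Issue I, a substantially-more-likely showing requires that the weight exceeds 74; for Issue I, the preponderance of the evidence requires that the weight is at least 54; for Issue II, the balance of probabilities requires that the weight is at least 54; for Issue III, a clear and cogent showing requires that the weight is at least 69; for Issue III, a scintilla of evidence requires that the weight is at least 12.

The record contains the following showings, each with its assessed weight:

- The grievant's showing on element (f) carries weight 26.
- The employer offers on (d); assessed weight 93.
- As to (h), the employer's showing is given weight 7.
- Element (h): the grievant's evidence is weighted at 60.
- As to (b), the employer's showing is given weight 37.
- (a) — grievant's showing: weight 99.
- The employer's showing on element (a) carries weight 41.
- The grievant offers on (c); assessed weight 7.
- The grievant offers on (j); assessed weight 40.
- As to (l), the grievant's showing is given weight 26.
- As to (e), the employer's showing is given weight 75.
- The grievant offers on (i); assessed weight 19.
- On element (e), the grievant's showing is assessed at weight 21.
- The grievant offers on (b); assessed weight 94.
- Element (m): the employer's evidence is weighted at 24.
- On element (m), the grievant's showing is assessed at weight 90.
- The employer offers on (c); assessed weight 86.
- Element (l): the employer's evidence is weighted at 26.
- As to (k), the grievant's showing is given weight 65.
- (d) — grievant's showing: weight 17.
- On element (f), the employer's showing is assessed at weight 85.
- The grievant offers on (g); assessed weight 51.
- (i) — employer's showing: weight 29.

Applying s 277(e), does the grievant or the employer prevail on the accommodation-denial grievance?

employer

— Issue I —
Stage I.1 (grievant, the preponderance of the evidence, weight is at least 54): (a) net 99−41=58 ≥ 54 — meets; (b) net 94−37=57 ≥ 54 — meets.
  Stage I.1 carried; the burden shifts to the employer.
Stage I.2 (employer, a substantially-more-likely showing, weight exceeds 74): (c) net 86−7=79 > 74 — meets; (d) net 93−17=76 > 74 — meets.
  All elements met. The employer retains the burden for Stage I.3.
Stage I.3 (employer, the preponderance of the evidence, weight is at least 54): (e) net 75−21=54 ≥ 54 — meets; (f) net 85−26=59 ≥ 54 — meets.
  All elements met at the final stage.
Every stage carried; the employer prevails on this issue.
— Issue II —
At Stage II.1 the grievant must meet the balance of probabilities (weight is at least 54): on (g) the weight is 51, < 54, so (g) does not meet the standard; on (h) the weight is 60 less the opposing 7 gives net 53, which does not reach 54, so (h) does not meet the standard.
  Not every element is met, so the grievant fails to carry Stage II.1.
So the employer prevails on this issue.
— Issue III —
At Stage III.1 the grievant must meet a clear and cogent showing (weight is at least 69): on (k) the weight is 65, which does not reach 69, so (k) does not meet the standard.
  Not every element is met, so the grievant fails to carry Stage III.1.
The analysis ends at Stage III.1; the employer prevails on this issue.
Per-issue: Issue I → employer; Issue II → employer; Issue III → employer. The grievant must prevail on at least one issue; overall, the employer prevails.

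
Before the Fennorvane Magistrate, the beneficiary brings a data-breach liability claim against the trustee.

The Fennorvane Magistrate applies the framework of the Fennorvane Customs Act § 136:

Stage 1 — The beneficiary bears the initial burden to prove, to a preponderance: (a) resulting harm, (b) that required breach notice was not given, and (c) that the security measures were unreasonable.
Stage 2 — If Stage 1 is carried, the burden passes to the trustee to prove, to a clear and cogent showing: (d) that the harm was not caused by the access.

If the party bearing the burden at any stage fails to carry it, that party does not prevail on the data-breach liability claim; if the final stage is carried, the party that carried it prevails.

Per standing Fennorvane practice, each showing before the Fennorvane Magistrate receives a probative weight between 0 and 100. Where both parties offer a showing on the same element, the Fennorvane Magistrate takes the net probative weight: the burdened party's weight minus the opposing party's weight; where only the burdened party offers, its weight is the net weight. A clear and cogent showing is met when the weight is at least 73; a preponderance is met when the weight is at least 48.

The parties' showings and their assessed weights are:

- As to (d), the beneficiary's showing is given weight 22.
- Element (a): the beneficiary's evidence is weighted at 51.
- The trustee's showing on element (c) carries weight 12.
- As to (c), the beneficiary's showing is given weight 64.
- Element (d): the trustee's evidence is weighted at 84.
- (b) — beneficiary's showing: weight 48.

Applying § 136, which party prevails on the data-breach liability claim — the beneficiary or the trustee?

Stage 1 — burden on beneficiary; standard: a preponderance (weight is at least 48).
    (a): 51 ≥ 48 [met]
    (b): 48 ≥ 48 [met]
    (c): 64 − 12 = 52 ≥ 48 [met]
  Stage 1 is satisfied; the onus moves to the trustee.
Stage 2 — burden on trustee; standard: a clear and cogent showing (weight is at least 73).
    (d): 84 − 22 = 62 < 73 [not met]
  The trustee does not carry Stage 2.
So the beneficiary prevails.

beneficiary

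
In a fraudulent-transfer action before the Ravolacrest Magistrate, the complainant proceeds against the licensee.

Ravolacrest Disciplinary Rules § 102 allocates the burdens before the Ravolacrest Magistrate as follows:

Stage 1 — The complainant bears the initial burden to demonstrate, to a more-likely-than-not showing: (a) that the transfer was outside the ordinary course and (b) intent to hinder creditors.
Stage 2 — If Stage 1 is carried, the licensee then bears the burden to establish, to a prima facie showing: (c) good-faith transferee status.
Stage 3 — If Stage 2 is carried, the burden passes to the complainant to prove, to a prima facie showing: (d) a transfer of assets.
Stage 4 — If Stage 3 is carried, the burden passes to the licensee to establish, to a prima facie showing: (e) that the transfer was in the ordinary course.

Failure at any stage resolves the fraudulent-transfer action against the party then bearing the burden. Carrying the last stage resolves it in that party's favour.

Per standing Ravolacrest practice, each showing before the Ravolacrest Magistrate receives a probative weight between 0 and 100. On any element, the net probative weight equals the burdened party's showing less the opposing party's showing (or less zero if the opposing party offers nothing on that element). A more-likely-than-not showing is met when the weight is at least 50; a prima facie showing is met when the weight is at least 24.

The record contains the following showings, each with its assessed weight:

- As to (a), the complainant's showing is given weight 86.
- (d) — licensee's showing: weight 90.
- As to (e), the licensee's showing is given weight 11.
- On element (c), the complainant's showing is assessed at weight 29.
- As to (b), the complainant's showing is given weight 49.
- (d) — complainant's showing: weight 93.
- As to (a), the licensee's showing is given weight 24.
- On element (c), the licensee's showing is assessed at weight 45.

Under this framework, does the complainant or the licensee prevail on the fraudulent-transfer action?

licensee

At Stage 1 the complainant must meet a more-likely-than-not showing (weight is at least 50): on (a) the weight is 86 less the opposing 24 gives net 62, ≥ 50, so (a) meets the standard; on (b) the weight is 49, < 50, so (b) does not meet the standard.
  Stage 1 not carried; the complainant fails its burden.
The analysis ends at Stage 1; the licensee prevails.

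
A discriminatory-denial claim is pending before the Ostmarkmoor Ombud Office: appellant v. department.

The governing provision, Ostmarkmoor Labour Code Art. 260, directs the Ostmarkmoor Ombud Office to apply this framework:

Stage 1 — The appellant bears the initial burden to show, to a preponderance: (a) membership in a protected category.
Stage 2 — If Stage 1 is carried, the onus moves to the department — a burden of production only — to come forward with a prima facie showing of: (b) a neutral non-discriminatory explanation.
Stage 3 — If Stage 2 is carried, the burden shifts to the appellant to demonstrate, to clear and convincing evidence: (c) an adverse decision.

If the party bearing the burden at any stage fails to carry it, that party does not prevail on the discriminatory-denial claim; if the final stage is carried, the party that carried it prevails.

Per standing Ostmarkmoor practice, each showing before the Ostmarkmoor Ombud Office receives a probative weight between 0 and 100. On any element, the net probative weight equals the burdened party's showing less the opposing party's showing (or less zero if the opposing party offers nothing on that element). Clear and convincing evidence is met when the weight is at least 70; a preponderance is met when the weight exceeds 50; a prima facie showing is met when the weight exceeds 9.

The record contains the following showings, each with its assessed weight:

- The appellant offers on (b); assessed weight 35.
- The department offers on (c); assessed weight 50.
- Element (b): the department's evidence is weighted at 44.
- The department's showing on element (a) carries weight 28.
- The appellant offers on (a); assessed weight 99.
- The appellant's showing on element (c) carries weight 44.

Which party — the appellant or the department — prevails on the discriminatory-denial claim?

Stage 1 (appellant, a preponderance, weight exceeds 50): (a) net 99−28=71 > 50 — meets.
  Stage 1 is satisfied; the onus moves to the department.
Stage 2 (department, a prima facie showing, weight exceeds 9): (b) net 44−35=9 ≤ 9 — fails.
  The department does not carry Stage 2.
So the appellant prevails.

appellant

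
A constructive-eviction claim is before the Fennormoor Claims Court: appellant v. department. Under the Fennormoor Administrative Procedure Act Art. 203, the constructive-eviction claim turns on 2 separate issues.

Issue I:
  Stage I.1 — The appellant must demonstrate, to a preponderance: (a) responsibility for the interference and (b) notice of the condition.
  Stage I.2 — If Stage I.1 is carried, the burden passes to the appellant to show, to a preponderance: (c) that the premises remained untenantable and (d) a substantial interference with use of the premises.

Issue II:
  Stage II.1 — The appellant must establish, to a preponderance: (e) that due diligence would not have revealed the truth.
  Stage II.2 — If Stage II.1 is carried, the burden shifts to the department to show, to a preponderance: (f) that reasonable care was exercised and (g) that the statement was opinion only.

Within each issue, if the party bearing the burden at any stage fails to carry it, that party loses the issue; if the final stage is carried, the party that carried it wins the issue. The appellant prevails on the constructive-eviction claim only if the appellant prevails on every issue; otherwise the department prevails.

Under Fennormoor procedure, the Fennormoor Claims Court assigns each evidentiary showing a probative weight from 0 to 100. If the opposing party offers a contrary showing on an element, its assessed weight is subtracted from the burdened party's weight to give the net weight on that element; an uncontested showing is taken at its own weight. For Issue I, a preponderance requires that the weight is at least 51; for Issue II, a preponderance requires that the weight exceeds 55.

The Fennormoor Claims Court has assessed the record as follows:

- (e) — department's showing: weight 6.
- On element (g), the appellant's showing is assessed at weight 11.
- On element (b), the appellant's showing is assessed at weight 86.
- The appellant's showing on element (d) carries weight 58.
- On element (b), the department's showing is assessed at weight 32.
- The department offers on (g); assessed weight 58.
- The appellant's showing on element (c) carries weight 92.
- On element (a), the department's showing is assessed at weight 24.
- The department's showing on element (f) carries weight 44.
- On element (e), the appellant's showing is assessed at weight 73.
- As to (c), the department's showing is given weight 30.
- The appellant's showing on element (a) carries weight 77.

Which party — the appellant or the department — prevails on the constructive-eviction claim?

appellant

— Issue I —
At Stage I.1 the appellant must meet a preponderance (weight is at least 51): on (a) the weight is 77 less the opposing 24 gives net 53, ≥ 51, so (a) meets the standard; on (b) the weight is 86 less the opposing 32 gives net 54, which does reach 51, so (b) meets the standard.
  All elements met. The appellant retains the burden for Stage I.2.
At Stage I.2 the appellant must meet a preponderance (weight is at least 51): on (c) the weight is 92 less the opposing 30 gives net 62, ≥ 51, so (c) meets the standard; on (d) the weight is 58, which does reach 51, so (d) meets the standard.
  The appellant carries the last stage.
With every stage satisfied, the appellant prevails on this issue.
— Issue II —
At Stage II.1 the appellant must meet a preponderance (weight exceeds 55): on (e) the weight is 73 less the opposing 6 gives net 67, which does exceed 55, so (e) meets the standard.
  Stage II.1 is satisfied; the onus moves to the department.
At Stage II.2 the department must meet a preponderance (weight exceeds 55): on (f) the weight is 44, ≤ 55, so (f) does not meet the standard; on (g) the weight is 58 less the opposing 11 gives net 47, which does not exceed 55, so (g) does not meet the standard.
  Stage II.2 not carried; the department fails its burden.
The analysis ends at Stage II.2; the appellant prevails on this issue.
Per-issue: Issue I → appellant; Issue II → appellant. The appellant must prevail on every issue; overall, the appellant prevails.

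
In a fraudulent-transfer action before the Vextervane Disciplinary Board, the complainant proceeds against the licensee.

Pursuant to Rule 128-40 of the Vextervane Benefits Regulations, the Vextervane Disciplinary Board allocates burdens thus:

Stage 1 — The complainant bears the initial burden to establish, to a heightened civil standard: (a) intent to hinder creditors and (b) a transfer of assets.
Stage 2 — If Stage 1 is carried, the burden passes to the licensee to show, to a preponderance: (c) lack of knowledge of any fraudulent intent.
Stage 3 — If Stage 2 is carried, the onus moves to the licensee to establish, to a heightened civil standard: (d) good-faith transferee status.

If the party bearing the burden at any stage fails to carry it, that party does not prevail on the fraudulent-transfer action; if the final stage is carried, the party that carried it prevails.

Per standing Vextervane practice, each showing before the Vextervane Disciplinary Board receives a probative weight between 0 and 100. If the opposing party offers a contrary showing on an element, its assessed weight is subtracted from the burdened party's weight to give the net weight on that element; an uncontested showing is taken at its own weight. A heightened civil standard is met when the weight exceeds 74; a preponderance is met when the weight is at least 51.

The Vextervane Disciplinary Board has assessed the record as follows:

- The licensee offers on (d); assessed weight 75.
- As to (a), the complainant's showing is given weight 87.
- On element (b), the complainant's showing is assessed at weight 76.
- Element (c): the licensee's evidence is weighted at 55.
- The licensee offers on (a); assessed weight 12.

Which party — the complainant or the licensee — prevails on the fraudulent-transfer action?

Stage 1 (complainant, a heightened civil standard, weight exceeds 74): (a) net 87−12=75 > 74 — meets; (b) 76 > 74 — meets.
  Stage 1 is satisfied; the onus moves to the licensee.
Stage 2 (licensee, a preponderance, weight is at least 51): (c) 55 ≥ 51 — meets.
  Stage 2 is satisfied; the licensee continues to bear the burden.
Stage 3 (licensee, a heightened civil standard, weight exceeds 74): (d) 75 > 74 — meets.
  All elements met at the final stage.
Every stage carried; the licensee prevails.

licensee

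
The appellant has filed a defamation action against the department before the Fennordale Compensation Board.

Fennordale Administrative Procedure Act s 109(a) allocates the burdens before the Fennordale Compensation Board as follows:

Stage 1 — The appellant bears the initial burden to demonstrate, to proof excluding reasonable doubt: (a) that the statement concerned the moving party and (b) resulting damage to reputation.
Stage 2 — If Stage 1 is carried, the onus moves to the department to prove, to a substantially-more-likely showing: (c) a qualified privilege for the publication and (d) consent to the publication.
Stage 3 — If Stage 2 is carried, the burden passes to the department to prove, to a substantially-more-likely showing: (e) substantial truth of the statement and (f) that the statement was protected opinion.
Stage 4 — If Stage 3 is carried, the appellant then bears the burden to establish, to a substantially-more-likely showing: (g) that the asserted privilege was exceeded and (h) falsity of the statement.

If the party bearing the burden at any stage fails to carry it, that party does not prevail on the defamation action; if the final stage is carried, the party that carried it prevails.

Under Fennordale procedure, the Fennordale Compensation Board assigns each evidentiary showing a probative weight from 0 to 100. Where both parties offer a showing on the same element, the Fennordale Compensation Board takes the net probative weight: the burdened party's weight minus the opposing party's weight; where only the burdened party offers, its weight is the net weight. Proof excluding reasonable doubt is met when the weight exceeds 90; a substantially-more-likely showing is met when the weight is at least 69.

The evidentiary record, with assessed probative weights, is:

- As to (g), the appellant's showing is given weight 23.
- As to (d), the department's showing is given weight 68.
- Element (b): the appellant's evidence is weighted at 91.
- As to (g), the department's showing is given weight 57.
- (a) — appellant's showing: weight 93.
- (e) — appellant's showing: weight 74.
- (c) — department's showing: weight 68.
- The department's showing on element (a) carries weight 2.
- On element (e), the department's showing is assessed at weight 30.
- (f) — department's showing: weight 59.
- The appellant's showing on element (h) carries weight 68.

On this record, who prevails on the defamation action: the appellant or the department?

appellant

At Stage 1 the appellant must meet proof excluding reasonable doubt (weight exceeds 90): on (a) the weight is 93 less the opposing 2 gives net 91, which does exceed 90, so (a) meets the standard; on (b) the weight is 91, which does exceed 90, so (b) meets the standard.
  Stage 1 carried; the burden shifts to the department.
At Stage 2 the department must meet a substantially-more-likely showing (weight is at least 69): on (c) the weight is 68, which does not reach 69, so (c) does not meet the standard; on (d) the weight is 68, which does not reach 69, so (d) does not meet the standard.
  The department does not carry Stage 2.
The analysis ends at Stage 2; the appellant prevails.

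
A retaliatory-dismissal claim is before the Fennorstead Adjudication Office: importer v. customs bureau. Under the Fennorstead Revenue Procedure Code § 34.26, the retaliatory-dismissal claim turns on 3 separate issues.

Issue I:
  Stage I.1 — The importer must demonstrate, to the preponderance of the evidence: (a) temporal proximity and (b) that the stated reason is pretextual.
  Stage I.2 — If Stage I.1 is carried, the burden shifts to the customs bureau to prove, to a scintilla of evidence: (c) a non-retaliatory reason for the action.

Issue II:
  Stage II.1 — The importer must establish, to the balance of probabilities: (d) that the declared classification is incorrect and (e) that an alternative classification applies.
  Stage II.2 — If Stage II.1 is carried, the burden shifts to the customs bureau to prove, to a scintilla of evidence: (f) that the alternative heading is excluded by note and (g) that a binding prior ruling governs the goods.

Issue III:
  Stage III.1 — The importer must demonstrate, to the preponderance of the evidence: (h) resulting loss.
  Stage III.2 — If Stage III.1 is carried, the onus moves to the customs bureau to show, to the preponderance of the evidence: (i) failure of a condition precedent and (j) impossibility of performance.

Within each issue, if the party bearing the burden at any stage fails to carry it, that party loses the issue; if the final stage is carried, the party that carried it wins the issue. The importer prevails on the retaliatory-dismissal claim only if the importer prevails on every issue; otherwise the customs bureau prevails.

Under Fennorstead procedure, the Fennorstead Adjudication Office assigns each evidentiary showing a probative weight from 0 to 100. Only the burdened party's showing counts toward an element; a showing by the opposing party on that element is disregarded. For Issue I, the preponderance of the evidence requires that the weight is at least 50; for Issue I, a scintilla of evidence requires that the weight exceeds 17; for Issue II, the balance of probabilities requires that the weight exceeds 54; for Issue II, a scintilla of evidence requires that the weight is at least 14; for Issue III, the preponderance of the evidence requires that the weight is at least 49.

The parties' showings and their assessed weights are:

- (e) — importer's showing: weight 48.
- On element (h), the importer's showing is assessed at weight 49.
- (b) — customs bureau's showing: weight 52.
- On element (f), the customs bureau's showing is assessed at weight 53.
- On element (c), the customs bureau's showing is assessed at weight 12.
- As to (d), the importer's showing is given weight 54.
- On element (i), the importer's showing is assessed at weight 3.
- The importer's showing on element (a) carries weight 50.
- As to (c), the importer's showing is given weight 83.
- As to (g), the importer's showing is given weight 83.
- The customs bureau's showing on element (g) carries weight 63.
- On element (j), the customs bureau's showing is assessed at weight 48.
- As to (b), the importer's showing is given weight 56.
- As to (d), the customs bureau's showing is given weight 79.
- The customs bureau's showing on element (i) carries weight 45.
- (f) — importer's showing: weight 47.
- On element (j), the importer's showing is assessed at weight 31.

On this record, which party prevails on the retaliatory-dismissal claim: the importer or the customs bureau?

— Issue I —
At Stage I.1 the importer must meet the preponderance of the evidence (weight is at least 50): on (a) the weight is 50, which does reach 50, so (a) meets the standard; on (b) the weight is 56 (the customs bureau's 52 is given no effect), which does reach 50, so (b) meets the standard.
  Stage I.1 carried; the burden shifts to the customs bureau.
At Stage I.2 the customs bureau must meet a scintilla of evidence (weight exceeds 17): on (c) the weight is 12 (the importer's 83 is given no effect), which does not exceed 17, so (c) does not meet the standard.
  Stage I.2 not carried; the customs bureau fails its burden.
The analysis ends at Stage I.2; the importer prevails on this issue.
— Issue II —
Stage II.1 (importer, the balance of probabilities, weight exceeds 54): (d) 54 (customs bureau's 79 disregarded) ≤ 54 — fails; (e) 48 ≤ 54 — fails.
  Stage II.1 not carried; the importer fails its burden.
The analysis ends at Stage II.1; the customs bureau prevails on this issue.
— Issue III —
Stage III.1 — burden on importer; standard: the preponderance of the evidence (weight is at least 49).
    (h): 49 ≥ 49 [met]
  Stage III.1 carried; the burden shifts to the customs bureau.
Stage III.2 — burden on customs bureau; standard: the preponderance of the evidence (weight is at least 49).
    (i): 45 (importer's 3 disregarded) < 49 [not met]
    (j): 48 (importer's 31 disregarded) < 49 [not met]
  Stage III.2 not carried; the customs bureau fails its burden.
The importer prevails on this issue.
Per-issue: Issue I → importer; Issue II → customs bureau; Issue III → importer. The importer must prevail on every issue; overall, the customs bureau prevails.

customs bureau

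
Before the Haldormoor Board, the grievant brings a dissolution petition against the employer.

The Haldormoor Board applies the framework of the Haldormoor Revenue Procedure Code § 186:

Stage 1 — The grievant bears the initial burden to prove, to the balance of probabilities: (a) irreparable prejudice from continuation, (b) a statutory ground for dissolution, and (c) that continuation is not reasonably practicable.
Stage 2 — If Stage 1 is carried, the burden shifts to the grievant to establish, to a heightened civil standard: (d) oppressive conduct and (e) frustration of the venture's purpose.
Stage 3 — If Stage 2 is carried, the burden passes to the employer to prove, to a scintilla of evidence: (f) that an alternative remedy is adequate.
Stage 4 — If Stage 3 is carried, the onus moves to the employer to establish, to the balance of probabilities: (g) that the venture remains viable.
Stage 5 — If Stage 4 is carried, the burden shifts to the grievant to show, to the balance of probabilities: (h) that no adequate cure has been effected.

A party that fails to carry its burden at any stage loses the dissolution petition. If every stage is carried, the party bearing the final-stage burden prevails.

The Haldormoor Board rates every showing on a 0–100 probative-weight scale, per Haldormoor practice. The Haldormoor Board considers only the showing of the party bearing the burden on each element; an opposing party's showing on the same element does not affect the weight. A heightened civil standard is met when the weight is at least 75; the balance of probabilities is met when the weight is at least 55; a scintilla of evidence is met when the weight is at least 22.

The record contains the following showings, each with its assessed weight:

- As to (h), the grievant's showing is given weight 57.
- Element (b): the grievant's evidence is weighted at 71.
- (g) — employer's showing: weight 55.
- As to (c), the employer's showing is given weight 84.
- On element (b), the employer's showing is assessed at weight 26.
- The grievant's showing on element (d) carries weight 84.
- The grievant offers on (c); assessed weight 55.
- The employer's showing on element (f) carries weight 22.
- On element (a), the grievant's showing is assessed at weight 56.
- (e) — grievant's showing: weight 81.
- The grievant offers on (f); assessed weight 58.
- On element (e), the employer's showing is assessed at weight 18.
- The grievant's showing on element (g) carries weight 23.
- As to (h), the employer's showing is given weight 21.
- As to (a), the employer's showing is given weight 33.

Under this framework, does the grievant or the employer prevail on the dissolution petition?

Stage 1 (grievant, the balance of probabilities, weight is at least 55): (a) 56 (employer's 33 disregarded) ≥ 55 — meets; (b) 71 (employer's 26 disregarded) ≥ 55 — meets; (c) 55 (employer's 84 disregarded) ≥ 55 — meets.
  All elements met. The grievant retains the burden for Stage 2.
Stage 2 (grievant, a heightened civil standard, weight is at least 75): (d) 84 ≥ 75 — meets; (e) 81 (employer's 18 disregarded) ≥ 75 — meets.
  Stage 2 carried; the burden shifts to the employer.
Stage 3 (employer, a scintilla of evidence, weight is at least 22): (f) 22 (grievant's 58 disregarded) ≥ 22 — meets.
  Stage 3 is satisfied; the employer continues to bear the burden.
Stage 4 (employer, the balance of probabilities, weight is at least 55): (g) 55 (grievant's 23 disregarded) ≥ 55 — meets.
  The employer carries Stage 4; the grievant now bears the burden.
Stage 5 (grievant, the balance of probabilities, weight is at least 55): (h) 57 (employer's 21 disregarded) ≥ 55 — meets.
  All elements met at the final stage.
All stages carried — the grievant prevails.

grievant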